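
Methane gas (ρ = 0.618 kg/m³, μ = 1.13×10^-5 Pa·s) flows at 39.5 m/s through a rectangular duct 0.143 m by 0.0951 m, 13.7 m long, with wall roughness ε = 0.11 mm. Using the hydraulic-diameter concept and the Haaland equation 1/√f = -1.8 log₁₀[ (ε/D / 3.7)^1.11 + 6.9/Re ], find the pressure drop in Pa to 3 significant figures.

Hydraulic diameter D_h = 4A/P = 4·(0.143·0.0951)/(2·(0.143+0.0951)) = 0.0544/0.4762 = 0.1142 m.
Re = ρVD_h/μ = 0.618·39.5·0.1142/1.13e-05 = 2.468e+05.
ε/D_h = 0.00011/0.1142 = 0.000963; Haaland gives 1/√f = -1.8 log₁₀[0.000105+2.8e-05] = 6.977, so f = 0.02054.
ΔP = f(L/D_h)(ρV²/2) = 0.02054·13.7/0.1142·482.1 = 1188 Pa.

ΔP ≈ 1190 Pa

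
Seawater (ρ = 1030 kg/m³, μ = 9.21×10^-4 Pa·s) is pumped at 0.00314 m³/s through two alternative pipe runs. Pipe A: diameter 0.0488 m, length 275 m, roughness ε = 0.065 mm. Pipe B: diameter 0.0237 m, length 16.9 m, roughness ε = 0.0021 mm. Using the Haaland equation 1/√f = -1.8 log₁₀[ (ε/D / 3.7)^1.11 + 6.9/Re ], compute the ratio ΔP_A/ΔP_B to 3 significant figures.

Pipe A: V = Q/A = 0.00314/0.00187 = 1.679 m/s; Re = 9.162e+04; ε/D = 0.00133; Haaland → f = 0.02321; ΔP_A = f(L/D)(ρV²/2) = 1.899e+05 Pa.
Pipe B: V = Q/A = 0.00314/0.0004412 = 7.118 m/s; Re = 1.887e+05; ε/D = 8.86e-05; Haaland → f = 0.01626; ΔP_B = f(L/D)(ρV²/2) = 3.026e+05 Pa.
ΔP_A/ΔP_B = 1.899e+05/3.026e+05 = 0.628.

ΔP_A/ΔP_B ≈ 0.628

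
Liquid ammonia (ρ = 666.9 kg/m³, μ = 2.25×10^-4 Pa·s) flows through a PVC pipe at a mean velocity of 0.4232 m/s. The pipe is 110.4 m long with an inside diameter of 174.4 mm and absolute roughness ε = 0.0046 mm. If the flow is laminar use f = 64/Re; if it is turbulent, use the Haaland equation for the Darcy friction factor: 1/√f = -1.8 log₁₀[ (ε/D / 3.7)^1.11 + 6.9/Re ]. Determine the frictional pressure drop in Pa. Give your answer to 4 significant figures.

ΔP ≈ 582.6 Pa

Reynolds number Re = ρVD/μ = 666.9 · 0.4232 · 0.1744 / 0.000225 = 2.188e+05.
Re > 4000 → turbulent. Relative roughness ε/D = 4.6e-06/0.1744 = 2.64e-05. Haaland: 1/√f = -1.8 log₁₀[(2.64e-05/3.7)^1.11 + 6.9/2.188e+05] = -1.8 log₁₀[1.94e-06 + 3.15e-05] = 8.055, so f = 0.01541.
Darcy-Weisbach: ΔP = f(L/D)(ρV²/2) = 0.01541·(110.4/0.1744)·(666.9·0.4232²/2) = 0.01541·633·59.72 = 582.6 Pa.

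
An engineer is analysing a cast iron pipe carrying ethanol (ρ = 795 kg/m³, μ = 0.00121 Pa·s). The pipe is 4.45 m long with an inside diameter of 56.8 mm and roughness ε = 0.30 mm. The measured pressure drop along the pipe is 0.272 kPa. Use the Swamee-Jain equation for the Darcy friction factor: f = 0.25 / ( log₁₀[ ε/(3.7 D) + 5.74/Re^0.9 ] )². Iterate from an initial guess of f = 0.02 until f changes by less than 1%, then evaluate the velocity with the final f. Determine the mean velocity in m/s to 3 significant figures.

Rearranging Darcy-Weisbach: V = √(2·ΔP·D/(f·L·ρ)). With ε/D = 0.0003/0.0568 = 0.00528, iterate starting from f = 0.02:
  f = 0.02 → V = √(2·272·0.0568/(0.02·4.45·795)) = 0.6608 m/s; Re = ρVD/μ = 2.466e+04; f → 0.03469
  f = 0.03469 → V = 0.5018 m/s; Re = 1.873e+04; f → 0.03564
  f = 0.03564 → V = 0.495 m/s; Re = 1.847e+04; f → 0.0357
Converged (Δf/f < 1%). With the final f = 0.0357: V = √(2·272·0.0568/(0.0357·4.45·795)) = 0.4946 m/s.

V ≈ 0.495 m/s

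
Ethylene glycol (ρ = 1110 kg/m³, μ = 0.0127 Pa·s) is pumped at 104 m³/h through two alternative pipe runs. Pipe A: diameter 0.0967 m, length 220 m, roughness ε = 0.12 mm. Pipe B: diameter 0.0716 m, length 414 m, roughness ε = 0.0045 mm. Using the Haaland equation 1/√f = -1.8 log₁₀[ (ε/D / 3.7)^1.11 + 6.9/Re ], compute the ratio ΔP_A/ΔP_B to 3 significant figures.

ΔP_A/ΔP_B ≈ 0.143

Pipe A: V = Q/A = 0.02889/0.007344 = 3.934 m/s; Re = 3.325e+04; ε/D = 0.00124; Haaland → f = 0.02578; ΔP_A = f(L/D)(ρV²/2) = 5.037e+05 Pa.
Pipe B: V = Q/A = 0.02889/0.004026 = 7.175 m/s; Re = 4.49e+04; ε/D = 6.28e-05; Haaland → f = 0.02138; ΔP_B = f(L/D)(ρV²/2) = 3.532e+06 Pa.
ΔP_A/ΔP_B = 5.037e+05/3.532e+06 = 0.143.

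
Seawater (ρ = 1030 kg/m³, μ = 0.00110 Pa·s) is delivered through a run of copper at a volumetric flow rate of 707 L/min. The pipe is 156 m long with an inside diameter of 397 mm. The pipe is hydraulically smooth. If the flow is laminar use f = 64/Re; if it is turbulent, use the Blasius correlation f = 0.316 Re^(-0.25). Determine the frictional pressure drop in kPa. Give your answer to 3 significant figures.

Q = 707 L/min = 707/60000 = 0.01178 m³/s.
Cross-sectional area A = πD²/4 = π(0.397)²/4 = 0.1238 m²; mean velocity V = Q/A = 0.01178/0.1238 = 0.09519 m/s.
Reynolds number Re = ρVD/μ = 1030 · 0.09519 · 0.397 / 0.0011 = 3.539e+04.
Re > 4000 → turbulent. Smooth-pipe (Blasius): f = 0.316 Re^(-0.25) = 0.316/(3.539e+04)^0.25 = 0.02304.
Darcy-Weisbach: ΔP = f(L/D)(ρV²/2) = 0.02304·(156/0.397)·(1030·0.09519²/2) = 0.02304·392.9·4.667 = 42.25 Pa.
ΔP = 42.25 Pa = 0.0422 kPa.

ΔP ≈ 0.0422 kPa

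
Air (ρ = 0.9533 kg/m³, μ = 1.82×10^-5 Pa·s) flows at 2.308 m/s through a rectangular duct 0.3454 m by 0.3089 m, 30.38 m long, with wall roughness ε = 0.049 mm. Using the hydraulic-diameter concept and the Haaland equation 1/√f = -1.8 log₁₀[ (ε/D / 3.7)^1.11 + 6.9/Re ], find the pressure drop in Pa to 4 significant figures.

Hydraulic diameter D_h = 4A/P = 4·(0.3454·0.3089)/(2·(0.3454+0.3089)) = 0.4268/1.309 = 0.3261 m.
Re = ρVD_h/μ = 0.9533·2.308·0.3261/1.82e-05 = 3.943e+04.
ε/D_h = 4.9e-05/0.3261 = 0.00015; Haaland gives 1/√f = -1.8 log₁₀[1.34e-05+0.000175] = 6.705, so f = 0.02224.
ΔP = f(L/D_h)(ρV²/2) = 0.02224·30.38/0.3261·2.539 = 5.261 Pa.

ΔP ≈ 5.261 Pa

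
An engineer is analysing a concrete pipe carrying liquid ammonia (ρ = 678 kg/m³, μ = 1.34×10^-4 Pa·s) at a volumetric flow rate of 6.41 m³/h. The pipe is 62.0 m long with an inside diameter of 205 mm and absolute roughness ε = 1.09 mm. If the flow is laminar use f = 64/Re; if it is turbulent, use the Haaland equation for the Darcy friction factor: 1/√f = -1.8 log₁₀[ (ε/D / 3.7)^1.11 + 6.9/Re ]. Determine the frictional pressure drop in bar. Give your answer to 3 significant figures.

ΔP ≈ 9.68×10^-5 bar

Q = 6.41 m³/h = 6.41/3600 = 0.001781 m³/s.
Cross-sectional area A = πD²/4 = π(0.205)²/4 = 0.03301 m²; mean velocity V = Q/A = 0.001781/0.03301 = 0.05395 m/s.
Reynolds number Re = ρVD/μ = 678 · 0.05395 · 0.205 / 0.000134 = 5.595e+04.
Re > 4000 → turbulent. Relative roughness ε/D = 0.00109/0.205 = 0.00532. Haaland: 1/√f = -1.8 log₁₀[(0.00532/3.7)^1.11 + 6.9/5.595e+04] = -1.8 log₁₀[0.0007 + 0.000123] = 5.552, so f = 0.03244.
Darcy-Weisbach: ΔP = f(L/D)(ρV²/2) = 0.03244·(62/0.205)·(678·0.05395²/2) = 0.03244·302.4·0.9865 = 9.678 Pa.
ΔP = 9.678 Pa = 9.68×10^-5 bar.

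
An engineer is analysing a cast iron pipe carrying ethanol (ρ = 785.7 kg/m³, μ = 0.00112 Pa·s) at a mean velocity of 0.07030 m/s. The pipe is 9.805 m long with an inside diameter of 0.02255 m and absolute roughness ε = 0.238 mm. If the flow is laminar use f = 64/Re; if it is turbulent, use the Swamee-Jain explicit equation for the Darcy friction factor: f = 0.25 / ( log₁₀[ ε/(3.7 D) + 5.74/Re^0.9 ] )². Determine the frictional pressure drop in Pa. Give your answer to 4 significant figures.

ΔP ≈ 48.58 Pa

Reynolds number Re = ρVD/μ = 785.7 · 0.0703 · 0.02255 / 0.00112 = 1112.
Re < 2300 → laminar flow, so f = 64/Re = 64/1112 = 0.05755 (the turbulent correlation is not needed).
Darcy-Weisbach: ΔP = f(L/D)(ρV²/2) = 0.05755·(9.805/0.02255)·(785.7·0.0703²/2) = 0.05755·434.8·1.942 = 48.58 Pa.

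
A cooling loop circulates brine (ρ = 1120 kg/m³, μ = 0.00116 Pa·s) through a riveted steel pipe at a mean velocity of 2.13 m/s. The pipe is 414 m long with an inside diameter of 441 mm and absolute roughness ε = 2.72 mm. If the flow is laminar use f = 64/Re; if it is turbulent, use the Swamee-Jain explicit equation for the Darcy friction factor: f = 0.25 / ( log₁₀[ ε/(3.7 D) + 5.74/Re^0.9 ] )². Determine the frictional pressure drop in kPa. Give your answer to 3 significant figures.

ΔP ≈ 77.6 kPa

Reynolds number Re = ρVD/μ = 1120 · 2.13 · 0.441 / 0.00116 = 9.069e+05.
Re > 4000 → turbulent. Relative roughness ε/D = 0.00272/0.441 = 0.00617. Swamee-Jain: f = 0.25/(log₁₀[0.00617/3.7 + 5.74/9.069e+05^0.9])² = 0.25/(log₁₀[0.00167 + 2.5e-05])² = 0.25/(-2.772)² = 0.03254.
Darcy-Weisbach: ΔP = f(L/D)(ρV²/2) = 0.03254·(414/0.441)·(1120·2.13²/2) = 0.03254·938.8·2541 = 7.762e+04 Pa.
ΔP = 7.762e+04 Pa = 77.6 kPa.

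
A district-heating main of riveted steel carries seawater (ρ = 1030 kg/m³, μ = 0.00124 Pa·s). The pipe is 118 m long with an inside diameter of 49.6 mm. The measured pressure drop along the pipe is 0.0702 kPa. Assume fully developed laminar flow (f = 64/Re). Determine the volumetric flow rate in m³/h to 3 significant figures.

Q ≈ 0.257 m³/h

For laminar flow, f = 64/Re with Re = ρVD/μ, so Darcy-Weisbach reduces to ΔP = 32μLV/D². Solving for V: V = ΔP·D²/(32μL) = 70.2·(0.0496)²/(32·0.00124·118) = 0.03688 m/s.
Check: Re = ρVD/μ = 1030·0.03688·0.0496/0.00124 = 1520 < 2300, so the laminar assumption holds.
Q = V·A = 0.03688·(π/4·0.0496²) = 7.127e-05 m³/s = 0.257 m³/h.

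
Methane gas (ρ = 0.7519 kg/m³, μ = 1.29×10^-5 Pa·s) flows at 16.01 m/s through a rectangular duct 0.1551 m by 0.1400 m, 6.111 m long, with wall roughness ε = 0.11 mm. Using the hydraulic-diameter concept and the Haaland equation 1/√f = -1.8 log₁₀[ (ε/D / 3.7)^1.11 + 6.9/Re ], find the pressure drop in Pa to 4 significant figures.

Hydraulic diameter D_h = 4A/P = 4·(0.1551·0.14)/(2·(0.1551+0.14)) = 0.08686/0.5902 = 0.1472 m.
Re = ρVD_h/μ = 0.7519·16.01·0.1472/1.29e-05 = 1.373e+05.
ε/D_h = 0.00011/0.1472 = 0.000747; Haaland gives 1/√f = -1.8 log₁₀[7.92e-05+5.02e-05] = 6.998, so f = 0.02042.
ΔP = f(L/D_h)(ρV²/2) = 0.02042·6.111/0.1472·96.36 = 81.71 Pa.

ΔP ≈ 81.71 Pa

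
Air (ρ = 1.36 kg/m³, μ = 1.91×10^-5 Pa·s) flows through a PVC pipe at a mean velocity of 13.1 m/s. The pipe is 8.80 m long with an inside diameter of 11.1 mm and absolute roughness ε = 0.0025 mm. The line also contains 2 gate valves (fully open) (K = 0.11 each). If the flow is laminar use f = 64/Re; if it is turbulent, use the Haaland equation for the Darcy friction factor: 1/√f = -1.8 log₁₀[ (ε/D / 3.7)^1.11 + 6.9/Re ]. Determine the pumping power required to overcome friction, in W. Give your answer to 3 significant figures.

P ≈ 3.65 W

Reynolds number Re = ρVD/μ = 1.36 · 13.1 · 0.0111 / 1.91e-05 = 1.035e+04.
Re > 4000 → turbulent. Relative roughness ε/D = 2.5e-06/0.0111 = 0.000225. Haaland: 1/√f = -1.8 log₁₀[(0.000225/3.7)^1.11 + 6.9/1.035e+04] = -1.8 log₁₀[2.09e-05 + 0.000666] = 5.693, so f = 0.03085.
Total minor-loss coefficient ΣK = 2·0.11 = 0.22.
ΔP = [f·L/D + ΣK]·(ρV²/2) = [0.03085·8.8/0.0111 + 0.22]·(1.36·13.1²/2) = [24.46 + 0.22]·116.7 = 2880 Pa.
Q = V·A = 13.1·9.677e-05 = 0.001268 m³/s.
Pumping power P = QΔP = 0.001268·2880 = 3.651 W = 3.65 W.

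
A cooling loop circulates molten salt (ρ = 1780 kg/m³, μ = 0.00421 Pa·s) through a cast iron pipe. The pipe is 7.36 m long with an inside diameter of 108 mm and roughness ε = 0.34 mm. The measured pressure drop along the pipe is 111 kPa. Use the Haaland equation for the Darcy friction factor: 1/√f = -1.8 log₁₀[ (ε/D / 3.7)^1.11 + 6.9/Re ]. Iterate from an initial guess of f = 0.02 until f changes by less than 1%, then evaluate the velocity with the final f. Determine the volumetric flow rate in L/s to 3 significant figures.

Q ≈ 75.6 L/s

Rearranging Darcy-Weisbach: V = √(2·ΔP·D/(f·L·ρ)). With ε/D = 0.00034/0.108 = 0.00315, iterate starting from f = 0.02:
  f = 0.02 → V = √(2·1.11e+05·0.108/(0.02·7.36·1780)) = 9.566 m/s; Re = ρVD/μ = 4.368e+05; f → 0.02685
  f = 0.02685 → V = 8.257 m/s; Re = 3.77e+05; f → 0.02689
Converged (Δf/f < 1%). With the final f = 0.02689: V = √(2·1.11e+05·0.108/(0.02689·7.36·1780)) = 8.25 m/s.
Q = V·A = 8.25·(π/4·0.108²) = 0.07558 m³/s = 75.6 L/s.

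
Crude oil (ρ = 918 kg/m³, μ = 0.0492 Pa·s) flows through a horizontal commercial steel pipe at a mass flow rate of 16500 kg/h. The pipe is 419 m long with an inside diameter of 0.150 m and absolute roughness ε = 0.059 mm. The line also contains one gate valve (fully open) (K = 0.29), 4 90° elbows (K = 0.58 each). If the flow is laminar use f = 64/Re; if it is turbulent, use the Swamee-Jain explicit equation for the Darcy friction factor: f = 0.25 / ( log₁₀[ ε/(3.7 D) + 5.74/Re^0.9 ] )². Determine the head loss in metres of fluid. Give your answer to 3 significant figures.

h_f ≈ 0.930 m

ṁ = 16500 kg/h = 16500/3600 = 4.583 kg/s.
A = πD²/4 = π(0.15)²/4 = 0.01767 m²; mean velocity V = ṁ/(ρA) = 4.583/(918 · 0.01767) = 0.2825 m/s.
Reynolds number Re = ρVD/μ = 918 · 0.2825 · 0.15 / 0.0492 = 790.7.
Re < 2300 → laminar flow, so f = 64/Re = 64/790.7 = 0.08094 (the turbulent correlation is not needed).
Total minor-loss coefficient ΣK = 1·0.29 + 4·0.58 = 2.61.
ΔP = [f·L/D + ΣK]·(ρV²/2) = [0.08094·419/0.15 + 2.61]·(918·0.2825²/2) = [226.1 + 2.61]·36.64 = 8379 Pa.
Head loss h_f = ΔP/(ρg) = 8379/(918·9.81) = 0.930 m.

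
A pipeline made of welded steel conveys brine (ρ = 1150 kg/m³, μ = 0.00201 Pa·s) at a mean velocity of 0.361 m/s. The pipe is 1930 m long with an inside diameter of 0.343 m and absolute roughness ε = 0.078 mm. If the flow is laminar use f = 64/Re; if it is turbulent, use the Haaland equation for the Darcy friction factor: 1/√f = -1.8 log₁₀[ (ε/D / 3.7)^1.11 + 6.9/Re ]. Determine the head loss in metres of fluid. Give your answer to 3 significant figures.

Reynolds number Re = ρVD/μ = 1150 · 0.361 · 0.343 / 0.00201 = 7.084e+04.
Re > 4000 → turbulent. Relative roughness ε/D = 7.8e-05/0.343 = 0.000227. Haaland: 1/√f = -1.8 log₁₀[(0.000227/3.7)^1.11 + 6.9/7.084e+04] = -1.8 log₁₀[2.12e-05 + 9.74e-05] = 7.067, so f = 0.02002.
Darcy-Weisbach: ΔP = f(L/D)(ρV²/2) = 0.02002·(1930/0.343)·(1150·0.361²/2) = 0.02002·5627·74.93 = 8443 Pa.
Head loss h_f = ΔP/(ρg) = 8443/(1150·9.81) = 0.748 m.

h_f ≈ 0.748 m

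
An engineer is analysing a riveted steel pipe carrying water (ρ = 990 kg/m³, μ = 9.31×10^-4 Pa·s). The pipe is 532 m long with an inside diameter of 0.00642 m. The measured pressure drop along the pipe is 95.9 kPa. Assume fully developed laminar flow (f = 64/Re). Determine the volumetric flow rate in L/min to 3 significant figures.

Q ≈ 0.484 L/min

For laminar flow, f = 64/Re with Re = ρVD/μ, so Darcy-Weisbach reduces to ΔP = 32μLV/D². Solving for V: V = ΔP·D²/(32μL) = 9.59e+04·(0.00642)²/(32·0.000931·532) = 0.2494 m/s.
Check: Re = ρVD/μ = 990·0.2494·0.00642/0.000931 = 1703 < 2300, so the laminar assumption holds.
Q = V·A = 0.2494·(π/4·0.00642²) = 8.073e-06 m³/s = 0.484 L/min.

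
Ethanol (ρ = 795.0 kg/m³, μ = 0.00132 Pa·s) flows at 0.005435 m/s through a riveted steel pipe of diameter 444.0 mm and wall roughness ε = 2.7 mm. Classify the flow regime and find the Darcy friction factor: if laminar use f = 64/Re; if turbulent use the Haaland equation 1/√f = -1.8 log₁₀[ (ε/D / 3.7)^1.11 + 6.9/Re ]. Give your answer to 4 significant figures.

f ≈ 0.04404

Re = ρVD/μ = 795·0.005435·0.444/0.00132 = 1453.
Re < 2300 → laminar, so f = 64/Re = 0.04404 (roughness is irrelevant in laminar flow).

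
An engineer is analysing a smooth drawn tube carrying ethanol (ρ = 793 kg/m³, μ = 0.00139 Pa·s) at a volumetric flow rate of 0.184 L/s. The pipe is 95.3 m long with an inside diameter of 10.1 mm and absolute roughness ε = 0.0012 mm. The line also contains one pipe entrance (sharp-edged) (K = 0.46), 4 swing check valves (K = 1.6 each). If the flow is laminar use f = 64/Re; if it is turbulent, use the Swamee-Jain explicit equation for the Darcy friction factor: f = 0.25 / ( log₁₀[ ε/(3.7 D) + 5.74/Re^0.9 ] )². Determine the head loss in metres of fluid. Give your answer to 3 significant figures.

h_f ≈ 75.3 m

Q = 0.184 L/s = 0.184/1000 = 0.000184 m³/s.
Cross-sectional area A = πD²/4 = π(0.0101)²/4 = 8.012e-05 m²; mean velocity V = Q/A = 0.000184/8.012e-05 = 2.297 m/s.
Reynolds number Re = ρVD/μ = 793 · 2.297 · 0.0101 / 0.00139 = 1.323e+04.
Re > 4000 → turbulent. Relative roughness ε/D = 1.2e-06/0.0101 = 0.000119. Swamee-Jain: f = 0.25/(log₁₀[0.000119/3.7 + 5.74/1.323e+04^0.9])² = 0.25/(log₁₀[3.21e-05 + 0.00112])² = 0.25/(-2.938)² = 0.02896.
Total minor-loss coefficient ΣK = 1·0.46 + 4·1.6 = 6.86.
ΔP = [f·L/D + ΣK]·(ρV²/2) = [0.02896·95.3/0.0101 + 6.86]·(793·2.297²/2) = [273.2 + 6.86]·2091 = 5.857e+05 Pa.
Head loss h_f = ΔP/(ρg) = 5.857e+05/(793·9.81) = 75.3 m.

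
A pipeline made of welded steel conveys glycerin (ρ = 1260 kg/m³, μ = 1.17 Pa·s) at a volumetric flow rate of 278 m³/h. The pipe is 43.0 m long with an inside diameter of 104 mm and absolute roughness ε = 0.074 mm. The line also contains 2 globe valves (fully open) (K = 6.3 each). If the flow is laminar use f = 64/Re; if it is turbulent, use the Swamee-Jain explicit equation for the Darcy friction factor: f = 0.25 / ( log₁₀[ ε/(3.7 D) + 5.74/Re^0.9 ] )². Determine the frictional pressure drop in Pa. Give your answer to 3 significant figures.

Q = 278 m³/h = 278/3600 = 0.07722 m³/s.
Cross-sectional area A = πD²/4 = π(0.104)²/4 = 0.008495 m²; mean velocity V = Q/A = 0.07722/0.008495 = 9.09 m/s.
Reynolds number Re = ρVD/μ = 1260 · 9.09 · 0.104 / 1.17 = 1018.
Re < 2300 → laminar flow, so f = 64/Re = 64/1018 = 0.06286 (the turbulent correlation is not needed).
Total minor-loss coefficient ΣK = 2·6.3 = 12.6.
ΔP = [f·L/D + ΣK]·(ρV²/2) = [0.06286·43/0.104 + 12.6]·(1260·9.09²/2) = [25.99 + 12.6]·5.206e+04 = 2.009e+06 Pa.

ΔP ≈ 2.01×10^6 Pa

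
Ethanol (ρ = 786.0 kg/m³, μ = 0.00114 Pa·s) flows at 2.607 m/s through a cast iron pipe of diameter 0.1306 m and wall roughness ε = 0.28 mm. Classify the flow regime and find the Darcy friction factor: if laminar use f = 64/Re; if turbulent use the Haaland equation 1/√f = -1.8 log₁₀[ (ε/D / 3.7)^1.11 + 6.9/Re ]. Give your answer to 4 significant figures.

f ≈ 0.02455

Re = ρVD/μ = 786·2.607·0.1306/0.00114 = 2.347e+05.
Re > 4000 → turbulent. ε/D = 0.00028/0.1306 = 0.00214; Haaland: 1/√f = -1.8 log₁₀[0.000255 + 2.94e-05] = 6.382, so f = 0.02455.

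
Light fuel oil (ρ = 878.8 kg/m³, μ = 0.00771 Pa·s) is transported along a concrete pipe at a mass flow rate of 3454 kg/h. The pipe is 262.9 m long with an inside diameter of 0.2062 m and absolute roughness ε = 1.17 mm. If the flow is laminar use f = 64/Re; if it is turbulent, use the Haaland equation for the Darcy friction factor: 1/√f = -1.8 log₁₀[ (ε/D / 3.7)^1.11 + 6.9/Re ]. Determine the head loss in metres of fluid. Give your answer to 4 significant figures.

h_f ≈ 0.005785 m

ṁ = 3454 kg/h = 3454/3600 = 0.9594 kg/s.
A = πD²/4 = π(0.2062)²/4 = 0.03339 m²; mean velocity V = ṁ/(ρA) = 0.9594/(878.8 · 0.03339) = 0.03269 m/s.
Reynolds number Re = ρVD/μ = 878.8 · 0.03269 · 0.2062 / 0.00771 = 768.4.
Re < 2300 → laminar flow, so f = 64/Re = 64/768.4 = 0.08329 (the turbulent correlation is not needed).
Darcy-Weisbach: ΔP = f(L/D)(ρV²/2) = 0.08329·(262.9/0.2062)·(878.8·0.03269²/2) = 0.08329·1275·0.4697 = 49.87 Pa.
Head loss h_f = ΔP/(ρg) = 49.87/(878.8·9.81) = 0.005785 m.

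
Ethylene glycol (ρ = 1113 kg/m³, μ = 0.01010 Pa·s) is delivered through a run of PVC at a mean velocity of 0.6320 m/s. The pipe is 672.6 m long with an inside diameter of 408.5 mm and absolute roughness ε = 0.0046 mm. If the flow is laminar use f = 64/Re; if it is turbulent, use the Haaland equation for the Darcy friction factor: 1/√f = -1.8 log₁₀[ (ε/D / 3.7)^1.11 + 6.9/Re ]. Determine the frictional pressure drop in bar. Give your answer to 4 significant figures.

ΔP ≈ 0.08649 bar

Reynolds number Re = ρVD/μ = 1113 · 0.632 · 0.4085 / 0.0101 = 2.845e+04.
Re > 4000 → turbulent. Relative roughness ε/D = 4.6e-06/0.4085 = 1.13e-05. Haaland: 1/√f = -1.8 log₁₀[(1.13e-05/3.7)^1.11 + 6.9/2.845e+04] = -1.8 log₁₀[7.53e-07 + 0.000243] = 6.505, so f = 0.02363.
Darcy-Weisbach: ΔP = f(L/D)(ρV²/2) = 0.02363·(672.6/0.4085)·(1113·0.632²/2) = 0.02363·1647·222.3 = 8649 Pa.
ΔP = 8649 Pa = 0.08649 bar.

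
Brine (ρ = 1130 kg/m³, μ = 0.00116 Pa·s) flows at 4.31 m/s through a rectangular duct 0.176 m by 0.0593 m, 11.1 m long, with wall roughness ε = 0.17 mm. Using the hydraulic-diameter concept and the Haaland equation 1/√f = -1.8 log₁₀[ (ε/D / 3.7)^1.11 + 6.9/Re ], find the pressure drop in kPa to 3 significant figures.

ΔP ≈ 31.1 kPa

Hydraulic diameter D_h = 4A/P = 4·(0.176·0.0593)/(2·(0.176+0.0593)) = 0.04175/0.4706 = 0.08871 m.
Re = ρVD_h/μ = 1130·4.31·0.08871/0.00116 = 3.725e+05.
ε/D_h = 0.00017/0.08871 = 0.00192; Haaland gives 1/√f = -1.8 log₁₀[0.000225+1.85e-05] = 6.503, so f = 0.02365.
ΔP = f(L/D_h)(ρV²/2) = 0.02365·11.1/0.08871·1.05e+04 = 3.105e+04 Pa.
ΔP = 31.1 kPa.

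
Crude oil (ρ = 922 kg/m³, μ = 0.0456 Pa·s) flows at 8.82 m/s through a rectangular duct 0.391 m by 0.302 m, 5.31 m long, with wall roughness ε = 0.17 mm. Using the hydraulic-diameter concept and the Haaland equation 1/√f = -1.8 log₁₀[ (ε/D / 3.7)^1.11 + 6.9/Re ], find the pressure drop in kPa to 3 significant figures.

Hydraulic diameter D_h = 4A/P = 4·(0.391·0.302)/(2·(0.391+0.302)) = 0.4723/1.386 = 0.3408 m.
Re = ρVD_h/μ = 922·8.82·0.3408/0.0456 = 6.077e+04.
ε/D_h = 0.00017/0.3408 = 0.000499; Haaland gives 1/√f = -1.8 log₁₀[5.06e-05+0.000114] = 6.813, so f = 0.02155.
ΔP = f(L/D_h)(ρV²/2) = 0.02155·5.31/0.3408·3.586e+04 = 1.204e+04 Pa.
ΔP = 12.0 kPa.

ΔP ≈ 12.0 kPa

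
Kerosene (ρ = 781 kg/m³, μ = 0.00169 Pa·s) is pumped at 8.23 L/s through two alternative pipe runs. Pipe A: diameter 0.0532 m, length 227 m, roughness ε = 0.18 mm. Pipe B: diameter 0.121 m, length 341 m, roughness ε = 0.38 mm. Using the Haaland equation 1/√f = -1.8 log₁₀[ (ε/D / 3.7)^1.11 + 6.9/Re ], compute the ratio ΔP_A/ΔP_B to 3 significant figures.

ΔP_A/ΔP_B ≈ 39.3

Pipe A: V = Q/A = 0.00823/0.002223 = 3.702 m/s; Re = 9.103e+04; ε/D = 0.00338; Haaland → f = 0.02831; ΔP_A = f(L/D)(ρV²/2) = 6.467e+05 Pa.
Pipe B: V = Q/A = 0.00823/0.0115 = 0.7157 m/s; Re = 4.002e+04; ε/D = 0.00314; Haaland → f = 0.02922; ΔP_B = f(L/D)(ρV²/2) = 1.647e+04 Pa.
ΔP_A/ΔP_B = 6.467e+05/1.647e+04 = 39.3.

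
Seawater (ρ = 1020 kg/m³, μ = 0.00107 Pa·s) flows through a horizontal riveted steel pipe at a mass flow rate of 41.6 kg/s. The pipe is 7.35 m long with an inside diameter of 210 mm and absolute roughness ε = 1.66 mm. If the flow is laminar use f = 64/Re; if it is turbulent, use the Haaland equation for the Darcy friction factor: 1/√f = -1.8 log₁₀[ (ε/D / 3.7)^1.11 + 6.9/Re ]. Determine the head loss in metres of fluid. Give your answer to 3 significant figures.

h_f ≈ 0.0876 m

A = πD²/4 = π(0.21)²/4 = 0.03464 m²; mean velocity V = ṁ/(ρA) = 41.6/(1020 · 0.03464) = 1.178 m/s.
Reynolds number Re = ρVD/μ = 1020 · 1.178 · 0.21 / 0.00107 = 2.357e+05.
Re > 4000 → turbulent. Relative roughness ε/D = 0.00166/0.21 = 0.0079. Haaland: 1/√f = -1.8 log₁₀[(0.0079/3.7)^1.11 + 6.9/2.357e+05] = -1.8 log₁₀[0.00109 + 2.93e-05] = 5.314, so f = 0.03541.
Darcy-Weisbach: ΔP = f(L/D)(ρV²/2) = 0.03541·(7.35/0.21)·(1020·1.178²/2) = 0.03541·35·707.1 = 876.3 Pa.
Head loss h_f = ΔP/(ρg) = 876.3/(1020·9.81) = 0.0876 m.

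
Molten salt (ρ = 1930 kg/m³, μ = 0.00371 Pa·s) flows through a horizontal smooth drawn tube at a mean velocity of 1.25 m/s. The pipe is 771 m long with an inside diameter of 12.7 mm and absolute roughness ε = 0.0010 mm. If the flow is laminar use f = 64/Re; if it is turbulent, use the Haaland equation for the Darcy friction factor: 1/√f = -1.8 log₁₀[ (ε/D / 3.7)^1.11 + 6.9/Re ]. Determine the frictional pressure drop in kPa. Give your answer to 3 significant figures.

ΔP ≈ 2990 kPa

Reynolds number Re = ρVD/μ = 1930 · 1.25 · 0.0127 / 0.00371 = 8258.
Re > 4000 → turbulent. Relative roughness ε/D = 1e-06/0.0127 = 7.87e-05. Haaland: 1/√f = -1.8 log₁₀[(7.87e-05/3.7)^1.11 + 6.9/8258] = -1.8 log₁₀[6.52e-06 + 0.000836] = 5.534, so f = 0.03265.
Darcy-Weisbach: ΔP = f(L/D)(ρV²/2) = 0.03265·(771/0.0127)·(1930·1.25²/2) = 0.03265·6.071e+04·1508 = 2.989e+06 Pa.
ΔP = 2.989e+06 Pa = 2990 kPa.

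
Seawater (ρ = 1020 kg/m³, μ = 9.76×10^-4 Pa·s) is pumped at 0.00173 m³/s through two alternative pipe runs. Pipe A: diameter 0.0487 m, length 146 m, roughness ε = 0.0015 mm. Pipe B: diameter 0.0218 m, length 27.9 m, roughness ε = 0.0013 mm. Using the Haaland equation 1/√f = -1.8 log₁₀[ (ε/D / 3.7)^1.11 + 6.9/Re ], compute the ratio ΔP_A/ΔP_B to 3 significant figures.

ΔP_A/ΔP_B ≈ 0.111

Pipe A: V = Q/A = 0.00173/0.001863 = 0.9287 m/s; Re = 4.727e+04; ε/D = 3.08e-05; Haaland → f = 0.02105; ΔP_A = f(L/D)(ρV²/2) = 2.776e+04 Pa.
Pipe B: V = Q/A = 0.00173/0.0003733 = 4.635 m/s; Re = 1.056e+05; ε/D = 5.96e-05; Haaland → f = 0.01789; ΔP_B = f(L/D)(ρV²/2) = 2.508e+05 Pa.
ΔP_A/ΔP_B = 2.776e+04/2.508e+05 = 0.111.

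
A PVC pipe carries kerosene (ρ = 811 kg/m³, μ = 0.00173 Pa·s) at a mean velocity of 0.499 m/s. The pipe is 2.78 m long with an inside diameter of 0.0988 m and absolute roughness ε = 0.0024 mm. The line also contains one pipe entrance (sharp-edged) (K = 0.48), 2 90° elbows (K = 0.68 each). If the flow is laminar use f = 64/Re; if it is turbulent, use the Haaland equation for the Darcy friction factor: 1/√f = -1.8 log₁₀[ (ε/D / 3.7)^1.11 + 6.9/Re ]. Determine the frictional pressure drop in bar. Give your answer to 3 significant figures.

ΔP ≈ 0.00256 bar

Reynolds number Re = ρVD/μ = 811 · 0.499 · 0.0988 / 0.00173 = 2.311e+04.
Re > 4000 → turbulent. Relative roughness ε/D = 2.4e-06/0.0988 = 2.43e-05. Haaland: 1/√f = -1.8 log₁₀[(2.43e-05/3.7)^1.11 + 6.9/2.311e+04] = -1.8 log₁₀[1.77e-06 + 0.000299] = 6.34, so f = 0.02488.
Total minor-loss coefficient ΣK = 1·0.48 + 2·0.68 = 1.84.
ΔP = [f·L/D + ΣK]·(ρV²/2) = [0.02488·2.78/0.0988 + 1.84]·(811·0.499²/2) = [0.6999 + 1.84]·101 = 256.5 Pa.
ΔP = 256.5 Pa = 0.00256 bar.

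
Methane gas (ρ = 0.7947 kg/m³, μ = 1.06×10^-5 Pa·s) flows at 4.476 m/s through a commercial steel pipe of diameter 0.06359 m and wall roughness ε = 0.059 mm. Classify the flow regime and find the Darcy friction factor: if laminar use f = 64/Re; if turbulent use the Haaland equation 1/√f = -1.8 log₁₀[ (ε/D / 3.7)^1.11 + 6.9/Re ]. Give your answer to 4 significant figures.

f ≈ 0.02714

Re = ρVD/μ = 0.7947·4.476·0.06359/1.06e-05 = 2.134e+04.
Re > 4000 → turbulent. ε/D = 5.9e-05/0.06359 = 0.000928; Haaland: 1/√f = -1.8 log₁₀[0.000101 + 0.000323] = 6.071, so f = 0.02714.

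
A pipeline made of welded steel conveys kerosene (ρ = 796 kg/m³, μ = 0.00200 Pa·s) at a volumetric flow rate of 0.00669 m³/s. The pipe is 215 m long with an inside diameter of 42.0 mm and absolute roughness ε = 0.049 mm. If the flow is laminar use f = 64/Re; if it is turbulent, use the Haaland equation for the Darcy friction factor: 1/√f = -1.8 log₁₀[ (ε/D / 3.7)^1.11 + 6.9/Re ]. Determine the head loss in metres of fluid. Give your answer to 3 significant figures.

Cross-sectional area A = πD²/4 = π(0.042)²/4 = 0.001385 m²; mean velocity V = Q/A = 0.00669/0.001385 = 4.829 m/s.
Reynolds number Re = ρVD/μ = 796 · 4.829 · 0.042 / 0.002 = 8.072e+04.
Re > 4000 → turbulent. Relative roughness ε/D = 4.9e-05/0.042 = 0.00117. Haaland: 1/√f = -1.8 log₁₀[(0.00117/3.7)^1.11 + 6.9/8.072e+04] = -1.8 log₁₀[0.00013 + 8.55e-05] = 6.6, so f = 0.02296.
Darcy-Weisbach: ΔP = f(L/D)(ρV²/2) = 0.02296·(215/0.042)·(796·4.829²/2) = 0.02296·5119·9280 = 1.091e+06 Pa.
Head loss h_f = ΔP/(ρg) = 1.091e+06/(796·9.81) = 140 m.

h_f ≈ 140 m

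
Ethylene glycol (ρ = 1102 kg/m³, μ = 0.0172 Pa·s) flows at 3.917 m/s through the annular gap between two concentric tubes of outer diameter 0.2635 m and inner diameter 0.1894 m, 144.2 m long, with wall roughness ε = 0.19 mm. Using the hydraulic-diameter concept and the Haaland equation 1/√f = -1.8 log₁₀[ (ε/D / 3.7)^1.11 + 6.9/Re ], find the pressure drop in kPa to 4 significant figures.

ΔP ≈ 506.6 kPa

Hydraulic diameter D_h = 4A/P = D_o - D_i = 0.2635 - 0.1894 = 0.0741 m.
Re = ρVD_h/μ = 1102·3.917·0.0741/0.0172 = 1.86e+04.
ε/D_h = 0.00019/0.0741 = 0.00256; Haaland gives 1/√f = -1.8 log₁₀[0.000311+0.000371] = 5.699, so f = 0.03079.
ΔP = f(L/D_h)(ρV²/2) = 0.03079·144.2/0.0741·8454 = 5.066e+05 Pa.
ΔP = 506.6 kPa.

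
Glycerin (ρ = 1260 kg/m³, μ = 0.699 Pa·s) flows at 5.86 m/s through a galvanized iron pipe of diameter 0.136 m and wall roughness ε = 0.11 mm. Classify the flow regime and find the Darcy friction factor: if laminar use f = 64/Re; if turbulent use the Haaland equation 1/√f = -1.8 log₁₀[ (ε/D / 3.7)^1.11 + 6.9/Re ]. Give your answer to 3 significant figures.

f ≈ 0.0446

Re = ρVD/μ = 1260·5.86·0.136/0.699 = 1437.
Re < 2300 → laminar, so f = 64/Re = 0.04455 (roughness is irrelevant in laminar flow).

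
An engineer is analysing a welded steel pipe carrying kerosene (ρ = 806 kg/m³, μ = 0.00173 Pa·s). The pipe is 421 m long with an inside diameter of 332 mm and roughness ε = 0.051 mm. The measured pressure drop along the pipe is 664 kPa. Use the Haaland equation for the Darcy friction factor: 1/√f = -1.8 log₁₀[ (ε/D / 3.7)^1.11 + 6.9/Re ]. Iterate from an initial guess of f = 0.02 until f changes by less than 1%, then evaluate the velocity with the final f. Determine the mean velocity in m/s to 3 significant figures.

V ≈ 9.72 m/s

Rearranging Darcy-Weisbach: V = √(2·ΔP·D/(f·L·ρ)). With ε/D = 5.1e-05/0.332 = 0.000154, iterate starting from f = 0.02:
  f = 0.02 → V = √(2·6.64e+05·0.332/(0.02·421·806)) = 8.06 m/s; Re = ρVD/μ = 1.247e+06; f → 0.01388
  f = 0.01388 → V = 9.677 m/s; Re = 1.497e+06; f → 0.01375
Converged (Δf/f < 1%). With the final f = 0.01375: V = √(2·6.64e+05·0.332/(0.01375·421·806)) = 9.721 m/s.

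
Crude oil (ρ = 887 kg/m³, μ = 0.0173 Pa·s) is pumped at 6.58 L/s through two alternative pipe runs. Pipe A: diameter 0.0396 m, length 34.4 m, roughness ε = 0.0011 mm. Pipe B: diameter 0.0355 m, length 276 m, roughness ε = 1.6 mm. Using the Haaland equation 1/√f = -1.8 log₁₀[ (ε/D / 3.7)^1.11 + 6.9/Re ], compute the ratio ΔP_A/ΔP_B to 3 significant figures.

Pipe A: V = Q/A = 0.00658/0.001232 = 5.343 m/s; Re = 1.085e+04; ε/D = 2.78e-05; Haaland → f = 0.03023; ΔP_A = f(L/D)(ρV²/2) = 3.325e+05 Pa.
Pipe B: V = Q/A = 0.00658/0.0009898 = 6.648 m/s; Re = 1.21e+04; ε/D = 0.0451; Haaland → f = 0.07045; ΔP_B = f(L/D)(ρV²/2) = 1.074e+07 Pa.
ΔP_A/ΔP_B = 3.325e+05/1.074e+07 = 0.0310.

ΔP_A/ΔP_B ≈ 0.0310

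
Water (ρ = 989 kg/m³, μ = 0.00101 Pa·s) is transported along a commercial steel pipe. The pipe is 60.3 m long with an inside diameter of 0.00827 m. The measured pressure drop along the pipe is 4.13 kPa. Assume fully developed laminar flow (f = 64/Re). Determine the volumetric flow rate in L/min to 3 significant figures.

Q ≈ 0.467 L/min

For laminar flow, f = 64/Re with Re = ρVD/μ, so Darcy-Weisbach reduces to ΔP = 32μLV/D². Solving for V: V = ΔP·D²/(32μL) = 4130·(0.00827)²/(32·0.00101·60.3) = 0.1449 m/s.
Check: Re = ρVD/μ = 989·0.1449·0.00827/0.00101 = 1174 < 2300, so the laminar assumption holds.
Q = V·A = 0.1449·(π/4·0.00827²) = 7.785e-06 m³/s = 0.467 L/min.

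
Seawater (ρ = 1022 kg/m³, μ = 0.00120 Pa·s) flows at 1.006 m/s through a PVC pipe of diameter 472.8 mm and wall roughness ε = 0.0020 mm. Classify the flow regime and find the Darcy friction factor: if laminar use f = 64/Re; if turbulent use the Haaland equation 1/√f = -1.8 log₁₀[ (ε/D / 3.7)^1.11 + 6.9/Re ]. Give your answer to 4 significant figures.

f ≈ 0.01361

Re = ρVD/μ = 1022·1.006·0.4728/0.0012 = 4.051e+05.
Re > 4000 → turbulent. ε/D = 2e-06/0.4728 = 4.23e-06; Haaland: 1/√f = -1.8 log₁₀[2.54e-07 + 1.7e-05] = 8.572, so f = 0.01361.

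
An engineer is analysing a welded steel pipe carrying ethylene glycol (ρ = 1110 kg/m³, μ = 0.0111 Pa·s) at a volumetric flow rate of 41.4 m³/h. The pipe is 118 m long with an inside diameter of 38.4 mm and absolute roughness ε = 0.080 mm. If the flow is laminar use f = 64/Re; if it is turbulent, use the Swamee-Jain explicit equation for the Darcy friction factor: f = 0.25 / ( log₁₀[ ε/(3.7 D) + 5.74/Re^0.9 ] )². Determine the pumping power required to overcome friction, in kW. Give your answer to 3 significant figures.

Q = 41.4 m³/h = 41.4/3600 = 0.0115 m³/s.
Cross-sectional area A = πD²/4 = π(0.0384)²/4 = 0.001158 m²; mean velocity V = Q/A = 0.0115/0.001158 = 9.93 m/s.
Reynolds number Re = ρVD/μ = 1110 · 9.93 · 0.0384 / 0.0111 = 3.813e+04.
Re > 4000 → turbulent. Relative roughness ε/D = 8e-05/0.0384 = 0.00208. Swamee-Jain: f = 0.25/(log₁₀[0.00208/3.7 + 5.74/3.813e+04^0.9])² = 0.25/(log₁₀[0.000563 + 0.000432])² = 0.25/(-3.002)² = 0.02774.
Darcy-Weisbach: ΔP = f(L/D)(ρV²/2) = 0.02774·(118/0.0384)·(1110·9.93²/2) = 0.02774·3073·5.472e+04 = 4.665e+06 Pa.
Pumping power P = QΔP = 0.0115·4.665e+06 = 53650 W = 53.6 kW.

P ≈ 53.6 kW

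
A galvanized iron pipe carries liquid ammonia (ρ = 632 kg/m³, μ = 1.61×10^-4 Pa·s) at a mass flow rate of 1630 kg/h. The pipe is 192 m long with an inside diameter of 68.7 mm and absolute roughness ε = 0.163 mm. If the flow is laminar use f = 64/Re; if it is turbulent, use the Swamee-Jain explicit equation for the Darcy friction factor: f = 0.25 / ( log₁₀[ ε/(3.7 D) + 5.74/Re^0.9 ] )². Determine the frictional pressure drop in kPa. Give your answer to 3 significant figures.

ΔP ≈ 0.908 kPa

ṁ = 1630 kg/h = 1630/3600 = 0.4528 kg/s.
A = πD²/4 = π(0.0687)²/4 = 0.003707 m²; mean velocity V = ṁ/(ρA) = 0.4528/(632 · 0.003707) = 0.1933 m/s.
Reynolds number Re = ρVD/μ = 632 · 0.1933 · 0.0687 / 0.000161 = 5.212e+04.
Re > 4000 → turbulent. Relative roughness ε/D = 0.000163/0.0687 = 0.00237. Swamee-Jain: f = 0.25/(log₁₀[0.00237/3.7 + 5.74/5.212e+04^0.9])² = 0.25/(log₁₀[0.000641 + 0.000326])² = 0.25/(-3.014)² = 0.02751.
Darcy-Weisbach: ΔP = f(L/D)(ρV²/2) = 0.02751·(192/0.0687)·(632·0.1933²/2) = 0.02751·2795·11.8 = 907.7 Pa.
ΔP = 907.7 Pa = 0.908 kPa.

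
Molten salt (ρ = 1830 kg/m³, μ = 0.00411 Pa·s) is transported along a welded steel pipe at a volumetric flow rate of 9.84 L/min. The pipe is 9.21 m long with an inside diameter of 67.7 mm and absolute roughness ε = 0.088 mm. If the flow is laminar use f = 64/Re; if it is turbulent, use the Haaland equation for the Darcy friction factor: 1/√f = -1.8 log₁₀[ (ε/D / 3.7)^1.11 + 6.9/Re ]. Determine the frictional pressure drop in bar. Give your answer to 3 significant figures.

Q = 9.84 L/min = 9.84/60000 = 0.000164 m³/s.
Cross-sectional area A = πD²/4 = π(0.0677)²/4 = 0.0036 m²; mean velocity V = Q/A = 0.000164/0.0036 = 0.04556 m/s.
Reynolds number Re = ρVD/μ = 1830 · 0.04556 · 0.0677 / 0.00411 = 1373.
Re < 2300 → laminar flow, so f = 64/Re = 64/1373 = 0.0466 (the turbulent correlation is not needed).
Darcy-Weisbach: ΔP = f(L/D)(ρV²/2) = 0.0466·(9.21/0.0677)·(1830·0.04556²/2) = 0.0466·136·1.899 = 12.04 Pa.
ΔP = 12.04 Pa = 1.20×10^-4 bar.

ΔP ≈ 1.20×10^-4 bar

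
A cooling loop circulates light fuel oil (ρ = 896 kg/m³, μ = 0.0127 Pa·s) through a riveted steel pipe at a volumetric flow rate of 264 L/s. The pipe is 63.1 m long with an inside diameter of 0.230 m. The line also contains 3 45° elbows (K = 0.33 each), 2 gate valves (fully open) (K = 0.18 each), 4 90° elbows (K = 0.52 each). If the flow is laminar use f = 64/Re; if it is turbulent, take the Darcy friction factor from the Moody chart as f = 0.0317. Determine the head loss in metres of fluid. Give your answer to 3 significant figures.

h_f ≈ 25.0 m

Q = 264 L/s = 264/1000 = 0.264 m³/s.
Cross-sectional area A = πD²/4 = π(0.23)²/4 = 0.04155 m²; mean velocity V = Q/A = 0.264/0.04155 = 6.354 m/s.
Reynolds number Re = ρVD/μ = 896 · 6.354 · 0.23 / 0.0127 = 1.031e+05.
Re > 4000 → turbulent; use the Moody-chart value f = 0.0317.
Total minor-loss coefficient ΣK = 3·0.33 + 2·0.18 + 4·0.52 = 3.43.
ΔP = [f·L/D + ΣK]·(ρV²/2) = [0.0317·63.1/0.23 + 3.43]·(896·6.354²/2) = [8.697 + 3.43]·1.809e+04 = 2.194e+05 Pa.
Head loss h_f = ΔP/(ρg) = 2.194e+05/(896·9.81) = 25.0 m.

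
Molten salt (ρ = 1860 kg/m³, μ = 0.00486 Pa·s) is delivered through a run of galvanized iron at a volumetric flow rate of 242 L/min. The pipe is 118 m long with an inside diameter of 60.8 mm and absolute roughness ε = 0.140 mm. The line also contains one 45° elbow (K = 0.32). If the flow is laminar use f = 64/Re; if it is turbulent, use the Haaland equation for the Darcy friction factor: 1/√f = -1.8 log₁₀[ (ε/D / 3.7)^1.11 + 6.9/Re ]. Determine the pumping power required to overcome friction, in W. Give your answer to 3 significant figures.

P ≈ 398 W

Q = 242 L/min = 242/60000 = 0.004033 m³/s.
Cross-sectional area A = πD²/4 = π(0.0608)²/4 = 0.002903 m²; mean velocity V = Q/A = 0.004033/0.002903 = 1.389 m/s.
Reynolds number Re = ρVD/μ = 1860 · 1.389 · 0.0608 / 0.00486 = 3.233e+04.
Re > 4000 → turbulent. Relative roughness ε/D = 0.00014/0.0608 = 0.0023. Haaland: 1/√f = -1.8 log₁₀[(0.0023/3.7)^1.11 + 6.9/3.233e+04] = -1.8 log₁₀[0.000276 + 0.000213] = 5.958, so f = 0.02817.
Total minor-loss coefficient ΣK = 1·0.32 = 0.32.
ΔP = [f·L/D + ΣK]·(ρV²/2) = [0.02817·118/0.0608 + 0.32]·(1860·1.389²/2) = [54.67 + 0.32]·1795 = 9.87e+04 Pa.
Pumping power P = QΔP = 0.004033·9.87e+04 = 398.1 W = 398 W.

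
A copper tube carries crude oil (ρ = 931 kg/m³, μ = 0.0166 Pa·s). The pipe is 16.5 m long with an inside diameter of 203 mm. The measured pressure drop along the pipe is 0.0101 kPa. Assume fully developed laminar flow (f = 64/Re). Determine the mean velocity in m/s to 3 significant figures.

V ≈ 0.0475 m/s

For laminar flow, f = 64/Re with Re = ρVD/μ, so Darcy-Weisbach reduces to ΔP = 32μLV/D². Solving for V: V = ΔP·D²/(32μL) = 10.1·(0.203)²/(32·0.0166·16.5) = 0.04749 m/s.
Check: Re = ρVD/μ = 931·0.04749·0.203/0.0166 = 540.6 < 2300, so the laminar assumption holds.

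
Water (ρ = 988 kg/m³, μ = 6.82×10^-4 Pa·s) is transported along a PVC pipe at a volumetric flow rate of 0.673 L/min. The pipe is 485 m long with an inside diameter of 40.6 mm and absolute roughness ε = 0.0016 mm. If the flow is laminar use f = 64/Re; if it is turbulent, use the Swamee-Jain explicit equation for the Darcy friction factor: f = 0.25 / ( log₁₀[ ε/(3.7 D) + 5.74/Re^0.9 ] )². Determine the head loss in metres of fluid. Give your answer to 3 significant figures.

Q = 0.673 L/min = 0.673/60000 = 1.122e-05 m³/s.
Cross-sectional area A = πD²/4 = π(0.0406)²/4 = 0.001295 m²; mean velocity V = Q/A = 1.122e-05/0.001295 = 0.008664 m/s.
Reynolds number Re = ρVD/μ = 988 · 0.008664 · 0.0406 / 0.000682 = 509.6.
Re < 2300 → laminar flow, so f = 64/Re = 64/509.6 = 0.1256 (the turbulent correlation is not needed).
Darcy-Weisbach: ΔP = f(L/D)(ρV²/2) = 0.1256·(485/0.0406)·(988·0.008664²/2) = 0.1256·1.195e+04·0.03708 = 55.63 Pa.
Head loss h_f = ΔP/(ρg) = 55.63/(988·9.81) = 0.00574 m.

h_f ≈ 0.00574 m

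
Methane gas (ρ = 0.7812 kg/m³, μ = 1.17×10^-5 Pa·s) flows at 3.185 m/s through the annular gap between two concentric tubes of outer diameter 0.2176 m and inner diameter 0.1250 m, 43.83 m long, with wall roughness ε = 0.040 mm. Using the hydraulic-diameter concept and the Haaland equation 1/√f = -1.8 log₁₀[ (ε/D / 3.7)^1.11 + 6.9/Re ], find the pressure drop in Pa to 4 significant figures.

ΔP ≈ 49.93 Pa

Hydraulic diameter D_h = 4A/P = D_o - D_i = 0.2176 - 0.125 = 0.0926 m.
Re = ρVD_h/μ = 0.7812·3.185·0.0926/1.17e-05 = 1.969e+04.
ε/D_h = 4e-05/0.0926 = 0.000432; Haaland gives 1/√f = -1.8 log₁₀[4.31e-05+0.00035] = 6.129, so f = 0.02662.
ΔP = f(L/D_h)(ρV²/2) = 0.02662·43.83/0.0926·3.962 = 49.93 Pa.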